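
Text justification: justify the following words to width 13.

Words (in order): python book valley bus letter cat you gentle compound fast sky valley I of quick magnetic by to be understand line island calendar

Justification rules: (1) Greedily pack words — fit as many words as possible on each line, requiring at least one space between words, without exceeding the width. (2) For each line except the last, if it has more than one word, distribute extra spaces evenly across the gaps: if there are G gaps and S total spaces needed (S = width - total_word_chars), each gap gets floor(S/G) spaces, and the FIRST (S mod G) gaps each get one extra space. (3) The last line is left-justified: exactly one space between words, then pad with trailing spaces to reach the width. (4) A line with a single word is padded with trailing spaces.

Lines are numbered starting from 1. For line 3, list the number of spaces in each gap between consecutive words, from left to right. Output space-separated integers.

Answer: 4

Derivation:
Line 1: ['python', 'book'] (min_width=11, slack=2)
Line 2: ['valley', 'bus'] (min_width=10, slack=3)
Line 3: ['letter', 'cat'] (min_width=10, slack=3)
Line 4: ['you', 'gentle'] (min_width=10, slack=3)
Line 5: ['compound', 'fast'] (min_width=13, slack=0)
Line 6: ['sky', 'valley', 'I'] (min_width=12, slack=1)
Line 7: ['of', 'quick'] (min_width=8, slack=5)
Line 8: ['magnetic', 'by'] (min_width=11, slack=2)
Line 9: ['to', 'be'] (min_width=5, slack=8)
Line 10: ['understand'] (min_width=10, slack=3)
Line 11: ['line', 'island'] (min_width=11, slack=2)
Line 12: ['calendar'] (min_width=8, slack=5)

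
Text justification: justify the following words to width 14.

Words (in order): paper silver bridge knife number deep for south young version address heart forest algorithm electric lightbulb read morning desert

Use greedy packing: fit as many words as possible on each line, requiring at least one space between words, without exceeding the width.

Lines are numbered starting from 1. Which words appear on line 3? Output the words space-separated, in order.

Answer: number deep

Derivation:
Line 1: ['paper', 'silver'] (min_width=12, slack=2)
Line 2: ['bridge', 'knife'] (min_width=12, slack=2)
Line 3: ['number', 'deep'] (min_width=11, slack=3)
Line 4: ['for', 'south'] (min_width=9, slack=5)
Line 5: ['young', 'version'] (min_width=13, slack=1)
Line 6: ['address', 'heart'] (min_width=13, slack=1)
Line 7: ['forest'] (min_width=6, slack=8)
Line 8: ['algorithm'] (min_width=9, slack=5)
Line 9: ['electric'] (min_width=8, slack=6)
Line 10: ['lightbulb', 'read'] (min_width=14, slack=0)
Line 11: ['morning', 'desert'] (min_width=14, slack=0)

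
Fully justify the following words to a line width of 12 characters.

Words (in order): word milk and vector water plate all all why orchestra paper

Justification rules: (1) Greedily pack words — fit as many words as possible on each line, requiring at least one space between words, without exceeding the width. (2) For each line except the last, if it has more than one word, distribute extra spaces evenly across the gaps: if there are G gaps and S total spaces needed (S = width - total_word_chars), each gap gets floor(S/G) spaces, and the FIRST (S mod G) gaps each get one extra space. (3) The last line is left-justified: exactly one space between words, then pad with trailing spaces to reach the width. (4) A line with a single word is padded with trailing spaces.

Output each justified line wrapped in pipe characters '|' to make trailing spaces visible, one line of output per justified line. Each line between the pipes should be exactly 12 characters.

Answer: |word    milk|
|and   vector|
|water  plate|
|all  all why|
|orchestra   |
|paper       |

Derivation:
Line 1: ['word', 'milk'] (min_width=9, slack=3)
Line 2: ['and', 'vector'] (min_width=10, slack=2)
Line 3: ['water', 'plate'] (min_width=11, slack=1)
Line 4: ['all', 'all', 'why'] (min_width=11, slack=1)
Line 5: ['orchestra'] (min_width=9, slack=3)
Line 6: ['paper'] (min_width=5, slack=7)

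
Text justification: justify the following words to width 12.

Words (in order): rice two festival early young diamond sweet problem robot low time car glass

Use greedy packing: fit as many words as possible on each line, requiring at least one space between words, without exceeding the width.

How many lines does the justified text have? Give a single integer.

Answer: 9

Derivation:
Line 1: ['rice', 'two'] (min_width=8, slack=4)
Line 2: ['festival'] (min_width=8, slack=4)
Line 3: ['early', 'young'] (min_width=11, slack=1)
Line 4: ['diamond'] (min_width=7, slack=5)
Line 5: ['sweet'] (min_width=5, slack=7)
Line 6: ['problem'] (min_width=7, slack=5)
Line 7: ['robot', 'low'] (min_width=9, slack=3)
Line 8: ['time', 'car'] (min_width=8, slack=4)
Line 9: ['glass'] (min_width=5, slack=7)
Total lines: 9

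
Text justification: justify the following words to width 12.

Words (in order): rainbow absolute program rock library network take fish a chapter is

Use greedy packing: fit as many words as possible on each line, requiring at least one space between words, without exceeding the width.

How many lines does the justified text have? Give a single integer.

Answer: 7

Derivation:
Line 1: ['rainbow'] (min_width=7, slack=5)
Line 2: ['absolute'] (min_width=8, slack=4)
Line 3: ['program', 'rock'] (min_width=12, slack=0)
Line 4: ['library'] (min_width=7, slack=5)
Line 5: ['network', 'take'] (min_width=12, slack=0)
Line 6: ['fish', 'a'] (min_width=6, slack=6)
Line 7: ['chapter', 'is'] (min_width=10, slack=2)
Total lines: 7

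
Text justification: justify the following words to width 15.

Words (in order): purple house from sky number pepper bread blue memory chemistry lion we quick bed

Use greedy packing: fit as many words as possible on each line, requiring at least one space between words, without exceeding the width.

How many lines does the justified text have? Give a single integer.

Answer: 6

Derivation:
Line 1: ['purple', 'house'] (min_width=12, slack=3)
Line 2: ['from', 'sky', 'number'] (min_width=15, slack=0)
Line 3: ['pepper', 'bread'] (min_width=12, slack=3)
Line 4: ['blue', 'memory'] (min_width=11, slack=4)
Line 5: ['chemistry', 'lion'] (min_width=14, slack=1)
Line 6: ['we', 'quick', 'bed'] (min_width=12, slack=3)
Total lines: 6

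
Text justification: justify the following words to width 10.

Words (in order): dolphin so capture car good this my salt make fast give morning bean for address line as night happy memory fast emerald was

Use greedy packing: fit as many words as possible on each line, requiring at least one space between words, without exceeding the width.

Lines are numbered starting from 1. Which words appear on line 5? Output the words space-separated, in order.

Line 1: ['dolphin', 'so'] (min_width=10, slack=0)
Line 2: ['capture'] (min_width=7, slack=3)
Line 3: ['car', 'good'] (min_width=8, slack=2)
Line 4: ['this', 'my'] (min_width=7, slack=3)
Line 5: ['salt', 'make'] (min_width=9, slack=1)
Line 6: ['fast', 'give'] (min_width=9, slack=1)
Line 7: ['morning'] (min_width=7, slack=3)
Line 8: ['bean', 'for'] (min_width=8, slack=2)
Line 9: ['address'] (min_width=7, slack=3)
Line 10: ['line', 'as'] (min_width=7, slack=3)
Line 11: ['night'] (min_width=5, slack=5)
Line 12: ['happy'] (min_width=5, slack=5)
Line 13: ['memory'] (min_width=6, slack=4)
Line 14: ['fast'] (min_width=4, slack=6)
Line 15: ['emerald'] (min_width=7, slack=3)
Line 16: ['was'] (min_width=3, slack=7)

Answer: salt make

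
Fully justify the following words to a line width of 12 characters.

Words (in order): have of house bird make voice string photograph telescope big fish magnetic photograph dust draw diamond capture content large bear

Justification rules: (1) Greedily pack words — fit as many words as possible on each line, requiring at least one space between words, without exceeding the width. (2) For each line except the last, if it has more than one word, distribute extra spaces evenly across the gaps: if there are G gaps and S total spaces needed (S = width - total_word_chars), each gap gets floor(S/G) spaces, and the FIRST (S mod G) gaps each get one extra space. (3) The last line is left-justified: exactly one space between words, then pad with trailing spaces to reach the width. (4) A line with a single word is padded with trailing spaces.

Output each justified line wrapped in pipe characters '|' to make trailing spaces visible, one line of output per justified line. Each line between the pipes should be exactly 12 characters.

Line 1: ['have', 'of'] (min_width=7, slack=5)
Line 2: ['house', 'bird'] (min_width=10, slack=2)
Line 3: ['make', 'voice'] (min_width=10, slack=2)
Line 4: ['string'] (min_width=6, slack=6)
Line 5: ['photograph'] (min_width=10, slack=2)
Line 6: ['telescope'] (min_width=9, slack=3)
Line 7: ['big', 'fish'] (min_width=8, slack=4)
Line 8: ['magnetic'] (min_width=8, slack=4)
Line 9: ['photograph'] (min_width=10, slack=2)
Line 10: ['dust', 'draw'] (min_width=9, slack=3)
Line 11: ['diamond'] (min_width=7, slack=5)
Line 12: ['capture'] (min_width=7, slack=5)
Line 13: ['content'] (min_width=7, slack=5)
Line 14: ['large', 'bear'] (min_width=10, slack=2)

Answer: |have      of|
|house   bird|
|make   voice|
|string      |
|photograph  |
|telescope   |
|big     fish|
|magnetic    |
|photograph  |
|dust    draw|
|diamond     |
|capture     |
|content     |
|large bear  |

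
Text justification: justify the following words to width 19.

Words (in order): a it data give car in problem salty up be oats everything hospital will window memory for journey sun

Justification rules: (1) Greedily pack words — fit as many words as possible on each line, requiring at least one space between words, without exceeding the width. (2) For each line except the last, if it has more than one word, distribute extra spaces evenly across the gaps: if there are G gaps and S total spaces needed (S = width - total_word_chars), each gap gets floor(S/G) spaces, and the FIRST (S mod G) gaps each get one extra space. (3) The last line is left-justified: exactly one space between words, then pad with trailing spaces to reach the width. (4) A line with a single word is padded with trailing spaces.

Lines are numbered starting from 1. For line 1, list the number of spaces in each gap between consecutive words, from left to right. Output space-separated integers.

Line 1: ['a', 'it', 'data', 'give', 'car'] (min_width=18, slack=1)
Line 2: ['in', 'problem', 'salty', 'up'] (min_width=19, slack=0)
Line 3: ['be', 'oats', 'everything'] (min_width=18, slack=1)
Line 4: ['hospital', 'will'] (min_width=13, slack=6)
Line 5: ['window', 'memory', 'for'] (min_width=17, slack=2)
Line 6: ['journey', 'sun'] (min_width=11, slack=8)

Answer: 2 1 1 1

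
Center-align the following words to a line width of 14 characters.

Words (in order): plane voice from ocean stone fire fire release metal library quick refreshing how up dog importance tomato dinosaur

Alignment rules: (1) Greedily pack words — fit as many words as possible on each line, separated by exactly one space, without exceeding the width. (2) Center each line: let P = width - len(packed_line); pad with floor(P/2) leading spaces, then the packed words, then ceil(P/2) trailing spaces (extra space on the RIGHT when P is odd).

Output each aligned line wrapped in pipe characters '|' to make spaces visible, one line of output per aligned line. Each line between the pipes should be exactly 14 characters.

Answer: | plane voice  |
|  from ocean  |
|  stone fire  |
| fire release |
|metal library |
|    quick     |
|refreshing how|
|    up dog    |
|  importance  |
|    tomato    |
|   dinosaur   |

Derivation:
Line 1: ['plane', 'voice'] (min_width=11, slack=3)
Line 2: ['from', 'ocean'] (min_width=10, slack=4)
Line 3: ['stone', 'fire'] (min_width=10, slack=4)
Line 4: ['fire', 'release'] (min_width=12, slack=2)
Line 5: ['metal', 'library'] (min_width=13, slack=1)
Line 6: ['quick'] (min_width=5, slack=9)
Line 7: ['refreshing', 'how'] (min_width=14, slack=0)
Line 8: ['up', 'dog'] (min_width=6, slack=8)
Line 9: ['importance'] (min_width=10, slack=4)
Line 10: ['tomato'] (min_width=6, slack=8)
Line 11: ['dinosaur'] (min_width=8, slack=6)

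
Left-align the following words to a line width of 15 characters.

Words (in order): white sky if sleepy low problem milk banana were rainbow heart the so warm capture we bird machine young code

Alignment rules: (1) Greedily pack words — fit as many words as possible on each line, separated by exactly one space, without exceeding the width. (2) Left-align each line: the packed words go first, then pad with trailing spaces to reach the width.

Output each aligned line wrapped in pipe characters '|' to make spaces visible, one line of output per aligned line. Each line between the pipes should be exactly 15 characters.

Line 1: ['white', 'sky', 'if'] (min_width=12, slack=3)
Line 2: ['sleepy', 'low'] (min_width=10, slack=5)
Line 3: ['problem', 'milk'] (min_width=12, slack=3)
Line 4: ['banana', 'were'] (min_width=11, slack=4)
Line 5: ['rainbow', 'heart'] (min_width=13, slack=2)
Line 6: ['the', 'so', 'warm'] (min_width=11, slack=4)
Line 7: ['capture', 'we', 'bird'] (min_width=15, slack=0)
Line 8: ['machine', 'young'] (min_width=13, slack=2)
Line 9: ['code'] (min_width=4, slack=11)

Answer: |white sky if   |
|sleepy low     |
|problem milk   |
|banana were    |
|rainbow heart  |
|the so warm    |
|capture we bird|
|machine young  |
|code           |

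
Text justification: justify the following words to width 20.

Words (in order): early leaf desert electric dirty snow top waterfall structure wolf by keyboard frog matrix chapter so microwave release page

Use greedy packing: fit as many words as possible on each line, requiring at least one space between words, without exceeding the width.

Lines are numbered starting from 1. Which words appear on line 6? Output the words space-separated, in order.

Line 1: ['early', 'leaf', 'desert'] (min_width=17, slack=3)
Line 2: ['electric', 'dirty', 'snow'] (min_width=19, slack=1)
Line 3: ['top', 'waterfall'] (min_width=13, slack=7)
Line 4: ['structure', 'wolf', 'by'] (min_width=17, slack=3)
Line 5: ['keyboard', 'frog', 'matrix'] (min_width=20, slack=0)
Line 6: ['chapter', 'so', 'microwave'] (min_width=20, slack=0)
Line 7: ['release', 'page'] (min_width=12, slack=8)

Answer: chapter so microwave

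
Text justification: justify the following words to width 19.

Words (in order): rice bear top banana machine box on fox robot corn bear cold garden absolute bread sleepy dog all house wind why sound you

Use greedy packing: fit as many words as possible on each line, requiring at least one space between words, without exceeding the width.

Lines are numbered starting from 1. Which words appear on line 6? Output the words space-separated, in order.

Line 1: ['rice', 'bear', 'top'] (min_width=13, slack=6)
Line 2: ['banana', 'machine', 'box'] (min_width=18, slack=1)
Line 3: ['on', 'fox', 'robot', 'corn'] (min_width=17, slack=2)
Line 4: ['bear', 'cold', 'garden'] (min_width=16, slack=3)
Line 5: ['absolute', 'bread'] (min_width=14, slack=5)
Line 6: ['sleepy', 'dog', 'all'] (min_width=14, slack=5)
Line 7: ['house', 'wind', 'why'] (min_width=14, slack=5)
Line 8: ['sound', 'you'] (min_width=9, slack=10)

Answer: sleepy dog all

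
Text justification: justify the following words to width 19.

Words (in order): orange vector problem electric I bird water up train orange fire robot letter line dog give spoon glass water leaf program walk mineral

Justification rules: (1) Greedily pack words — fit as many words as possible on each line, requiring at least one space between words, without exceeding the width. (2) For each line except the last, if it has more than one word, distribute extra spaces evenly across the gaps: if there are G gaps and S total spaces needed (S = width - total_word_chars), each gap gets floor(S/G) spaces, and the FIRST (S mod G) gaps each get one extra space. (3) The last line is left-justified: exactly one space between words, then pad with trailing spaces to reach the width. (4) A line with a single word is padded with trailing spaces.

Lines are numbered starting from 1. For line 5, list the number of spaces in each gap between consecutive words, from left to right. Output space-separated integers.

Line 1: ['orange', 'vector'] (min_width=13, slack=6)
Line 2: ['problem', 'electric', 'I'] (min_width=18, slack=1)
Line 3: ['bird', 'water', 'up', 'train'] (min_width=19, slack=0)
Line 4: ['orange', 'fire', 'robot'] (min_width=17, slack=2)
Line 5: ['letter', 'line', 'dog'] (min_width=15, slack=4)
Line 6: ['give', 'spoon', 'glass'] (min_width=16, slack=3)
Line 7: ['water', 'leaf', 'program'] (min_width=18, slack=1)
Line 8: ['walk', 'mineral'] (min_width=12, slack=7)

Answer: 3 3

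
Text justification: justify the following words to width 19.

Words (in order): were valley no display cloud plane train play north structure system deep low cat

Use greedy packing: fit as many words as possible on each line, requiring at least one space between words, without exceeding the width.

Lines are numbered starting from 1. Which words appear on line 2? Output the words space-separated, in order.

Line 1: ['were', 'valley', 'no'] (min_width=14, slack=5)
Line 2: ['display', 'cloud', 'plane'] (min_width=19, slack=0)
Line 3: ['train', 'play', 'north'] (min_width=16, slack=3)
Line 4: ['structure', 'system'] (min_width=16, slack=3)
Line 5: ['deep', 'low', 'cat'] (min_width=12, slack=7)

Answer: display cloud plane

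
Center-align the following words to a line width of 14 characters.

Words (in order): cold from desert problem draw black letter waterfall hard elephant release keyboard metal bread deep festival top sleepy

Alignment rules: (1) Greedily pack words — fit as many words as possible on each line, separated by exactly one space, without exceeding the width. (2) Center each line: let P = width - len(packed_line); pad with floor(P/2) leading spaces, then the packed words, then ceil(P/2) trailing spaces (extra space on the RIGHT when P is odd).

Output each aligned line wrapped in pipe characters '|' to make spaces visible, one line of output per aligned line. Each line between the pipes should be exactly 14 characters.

Line 1: ['cold', 'from'] (min_width=9, slack=5)
Line 2: ['desert', 'problem'] (min_width=14, slack=0)
Line 3: ['draw', 'black'] (min_width=10, slack=4)
Line 4: ['letter'] (min_width=6, slack=8)
Line 5: ['waterfall', 'hard'] (min_width=14, slack=0)
Line 6: ['elephant'] (min_width=8, slack=6)
Line 7: ['release'] (min_width=7, slack=7)
Line 8: ['keyboard', 'metal'] (min_width=14, slack=0)
Line 9: ['bread', 'deep'] (min_width=10, slack=4)
Line 10: ['festival', 'top'] (min_width=12, slack=2)
Line 11: ['sleepy'] (min_width=6, slack=8)

Answer: |  cold from   |
|desert problem|
|  draw black  |
|    letter    |
|waterfall hard|
|   elephant   |
|   release    |
|keyboard metal|
|  bread deep  |
| festival top |
|    sleepy    |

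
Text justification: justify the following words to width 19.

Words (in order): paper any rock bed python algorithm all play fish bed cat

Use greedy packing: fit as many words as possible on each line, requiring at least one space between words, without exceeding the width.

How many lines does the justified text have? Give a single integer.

Line 1: ['paper', 'any', 'rock', 'bed'] (min_width=18, slack=1)
Line 2: ['python', 'algorithm'] (min_width=16, slack=3)
Line 3: ['all', 'play', 'fish', 'bed'] (min_width=17, slack=2)
Line 4: ['cat'] (min_width=3, slack=16)
Total lines: 4

Answer: 4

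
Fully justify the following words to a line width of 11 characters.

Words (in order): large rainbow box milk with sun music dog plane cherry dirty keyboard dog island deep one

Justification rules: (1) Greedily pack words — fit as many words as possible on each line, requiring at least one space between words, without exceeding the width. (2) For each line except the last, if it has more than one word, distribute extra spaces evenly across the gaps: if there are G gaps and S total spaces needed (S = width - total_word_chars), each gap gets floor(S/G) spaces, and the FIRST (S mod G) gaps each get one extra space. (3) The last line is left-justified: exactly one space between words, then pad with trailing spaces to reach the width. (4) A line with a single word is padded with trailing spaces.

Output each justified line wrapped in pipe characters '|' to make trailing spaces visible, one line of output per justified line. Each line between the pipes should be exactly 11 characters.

Answer: |large      |
|rainbow box|
|milk   with|
|sun   music|
|dog   plane|
|cherry     |
|dirty      |
|keyboard   |
|dog  island|
|deep one   |

Derivation:
Line 1: ['large'] (min_width=5, slack=6)
Line 2: ['rainbow', 'box'] (min_width=11, slack=0)
Line 3: ['milk', 'with'] (min_width=9, slack=2)
Line 4: ['sun', 'music'] (min_width=9, slack=2)
Line 5: ['dog', 'plane'] (min_width=9, slack=2)
Line 6: ['cherry'] (min_width=6, slack=5)
Line 7: ['dirty'] (min_width=5, slack=6)
Line 8: ['keyboard'] (min_width=8, slack=3)
Line 9: ['dog', 'island'] (min_width=10, slack=1)
Line 10: ['deep', 'one'] (min_width=8, slack=3)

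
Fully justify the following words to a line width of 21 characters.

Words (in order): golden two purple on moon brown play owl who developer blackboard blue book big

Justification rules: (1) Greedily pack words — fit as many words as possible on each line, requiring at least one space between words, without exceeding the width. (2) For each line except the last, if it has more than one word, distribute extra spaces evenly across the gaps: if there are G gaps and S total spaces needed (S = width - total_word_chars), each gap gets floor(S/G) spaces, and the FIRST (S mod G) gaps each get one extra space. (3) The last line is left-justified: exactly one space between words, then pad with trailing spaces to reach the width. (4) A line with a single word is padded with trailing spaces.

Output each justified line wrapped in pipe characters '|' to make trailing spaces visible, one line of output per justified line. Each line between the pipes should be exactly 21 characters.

Line 1: ['golden', 'two', 'purple', 'on'] (min_width=20, slack=1)
Line 2: ['moon', 'brown', 'play', 'owl'] (min_width=19, slack=2)
Line 3: ['who', 'developer'] (min_width=13, slack=8)
Line 4: ['blackboard', 'blue', 'book'] (min_width=20, slack=1)
Line 5: ['big'] (min_width=3, slack=18)

Answer: |golden  two purple on|
|moon  brown  play owl|
|who         developer|
|blackboard  blue book|
|big                  |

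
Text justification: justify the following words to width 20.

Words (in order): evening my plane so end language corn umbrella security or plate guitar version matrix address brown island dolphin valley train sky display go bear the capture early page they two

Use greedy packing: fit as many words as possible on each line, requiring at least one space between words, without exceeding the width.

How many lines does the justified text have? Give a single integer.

Answer: 10

Derivation:
Line 1: ['evening', 'my', 'plane', 'so'] (min_width=19, slack=1)
Line 2: ['end', 'language', 'corn'] (min_width=17, slack=3)
Line 3: ['umbrella', 'security', 'or'] (min_width=20, slack=0)
Line 4: ['plate', 'guitar', 'version'] (min_width=20, slack=0)
Line 5: ['matrix', 'address', 'brown'] (min_width=20, slack=0)
Line 6: ['island', 'dolphin'] (min_width=14, slack=6)
Line 7: ['valley', 'train', 'sky'] (min_width=16, slack=4)
Line 8: ['display', 'go', 'bear', 'the'] (min_width=19, slack=1)
Line 9: ['capture', 'early', 'page'] (min_width=18, slack=2)
Line 10: ['they', 'two'] (min_width=8, slack=12)
Total lines: 10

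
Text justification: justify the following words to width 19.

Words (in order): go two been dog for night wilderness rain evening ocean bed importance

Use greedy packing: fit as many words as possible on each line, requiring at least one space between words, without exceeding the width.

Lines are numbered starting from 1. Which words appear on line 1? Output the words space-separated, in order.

Answer: go two been dog for

Derivation:
Line 1: ['go', 'two', 'been', 'dog', 'for'] (min_width=19, slack=0)
Line 2: ['night', 'wilderness'] (min_width=16, slack=3)
Line 3: ['rain', 'evening', 'ocean'] (min_width=18, slack=1)
Line 4: ['bed', 'importance'] (min_width=14, slack=5)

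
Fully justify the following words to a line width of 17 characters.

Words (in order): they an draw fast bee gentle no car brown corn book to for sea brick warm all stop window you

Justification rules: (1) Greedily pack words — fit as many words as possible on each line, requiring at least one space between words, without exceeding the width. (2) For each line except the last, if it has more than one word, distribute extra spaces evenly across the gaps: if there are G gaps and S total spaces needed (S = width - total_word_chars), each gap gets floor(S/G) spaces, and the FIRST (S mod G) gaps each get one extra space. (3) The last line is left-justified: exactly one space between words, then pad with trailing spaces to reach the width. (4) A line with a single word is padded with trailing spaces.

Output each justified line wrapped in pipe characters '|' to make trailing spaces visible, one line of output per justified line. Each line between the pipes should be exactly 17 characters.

Answer: |they an draw fast|
|bee gentle no car|
|brown  corn  book|
|to  for sea brick|
|warm   all   stop|
|window you       |

Derivation:
Line 1: ['they', 'an', 'draw', 'fast'] (min_width=17, slack=0)
Line 2: ['bee', 'gentle', 'no', 'car'] (min_width=17, slack=0)
Line 3: ['brown', 'corn', 'book'] (min_width=15, slack=2)
Line 4: ['to', 'for', 'sea', 'brick'] (min_width=16, slack=1)
Line 5: ['warm', 'all', 'stop'] (min_width=13, slack=4)
Line 6: ['window', 'you'] (min_width=10, slack=7)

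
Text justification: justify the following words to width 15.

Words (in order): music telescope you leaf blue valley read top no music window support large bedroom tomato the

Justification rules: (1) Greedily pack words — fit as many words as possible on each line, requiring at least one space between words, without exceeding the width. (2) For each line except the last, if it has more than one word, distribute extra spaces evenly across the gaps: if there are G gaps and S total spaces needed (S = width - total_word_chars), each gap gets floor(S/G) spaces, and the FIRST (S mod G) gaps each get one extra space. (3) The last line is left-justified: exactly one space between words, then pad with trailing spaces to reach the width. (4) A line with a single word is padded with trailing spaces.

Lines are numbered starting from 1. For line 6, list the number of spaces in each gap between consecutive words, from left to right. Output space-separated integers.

Answer: 2

Derivation:
Line 1: ['music', 'telescope'] (min_width=15, slack=0)
Line 2: ['you', 'leaf', 'blue'] (min_width=13, slack=2)
Line 3: ['valley', 'read', 'top'] (min_width=15, slack=0)
Line 4: ['no', 'music', 'window'] (min_width=15, slack=0)
Line 5: ['support', 'large'] (min_width=13, slack=2)
Line 6: ['bedroom', 'tomato'] (min_width=14, slack=1)
Line 7: ['the'] (min_width=3, slack=12)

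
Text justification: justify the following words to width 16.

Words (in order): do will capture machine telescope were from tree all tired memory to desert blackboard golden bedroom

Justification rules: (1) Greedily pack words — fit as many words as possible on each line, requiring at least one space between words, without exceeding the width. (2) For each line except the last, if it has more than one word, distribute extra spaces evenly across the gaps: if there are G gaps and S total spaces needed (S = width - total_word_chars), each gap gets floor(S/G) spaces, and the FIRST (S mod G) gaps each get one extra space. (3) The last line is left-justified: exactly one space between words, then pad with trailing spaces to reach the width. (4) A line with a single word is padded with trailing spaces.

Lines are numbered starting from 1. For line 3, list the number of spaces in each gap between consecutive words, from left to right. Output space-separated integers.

Answer: 3

Derivation:
Line 1: ['do', 'will', 'capture'] (min_width=15, slack=1)
Line 2: ['machine'] (min_width=7, slack=9)
Line 3: ['telescope', 'were'] (min_width=14, slack=2)
Line 4: ['from', 'tree', 'all'] (min_width=13, slack=3)
Line 5: ['tired', 'memory', 'to'] (min_width=15, slack=1)
Line 6: ['desert'] (min_width=6, slack=10)
Line 7: ['blackboard'] (min_width=10, slack=6)
Line 8: ['golden', 'bedroom'] (min_width=14, slack=2)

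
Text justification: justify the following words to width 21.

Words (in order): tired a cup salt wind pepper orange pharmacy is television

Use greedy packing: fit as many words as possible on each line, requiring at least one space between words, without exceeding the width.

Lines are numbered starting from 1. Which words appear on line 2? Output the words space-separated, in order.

Answer: pepper orange

Derivation:
Line 1: ['tired', 'a', 'cup', 'salt', 'wind'] (min_width=21, slack=0)
Line 2: ['pepper', 'orange'] (min_width=13, slack=8)
Line 3: ['pharmacy', 'is'] (min_width=11, slack=10)
Line 4: ['television'] (min_width=10, slack=11)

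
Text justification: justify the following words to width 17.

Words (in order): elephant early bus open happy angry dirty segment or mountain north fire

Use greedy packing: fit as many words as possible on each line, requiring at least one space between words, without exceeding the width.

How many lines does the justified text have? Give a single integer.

Answer: 6

Derivation:
Line 1: ['elephant', 'early'] (min_width=14, slack=3)
Line 2: ['bus', 'open', 'happy'] (min_width=14, slack=3)
Line 3: ['angry', 'dirty'] (min_width=11, slack=6)
Line 4: ['segment', 'or'] (min_width=10, slack=7)
Line 5: ['mountain', 'north'] (min_width=14, slack=3)
Line 6: ['fire'] (min_width=4, slack=13)
Total lines: 6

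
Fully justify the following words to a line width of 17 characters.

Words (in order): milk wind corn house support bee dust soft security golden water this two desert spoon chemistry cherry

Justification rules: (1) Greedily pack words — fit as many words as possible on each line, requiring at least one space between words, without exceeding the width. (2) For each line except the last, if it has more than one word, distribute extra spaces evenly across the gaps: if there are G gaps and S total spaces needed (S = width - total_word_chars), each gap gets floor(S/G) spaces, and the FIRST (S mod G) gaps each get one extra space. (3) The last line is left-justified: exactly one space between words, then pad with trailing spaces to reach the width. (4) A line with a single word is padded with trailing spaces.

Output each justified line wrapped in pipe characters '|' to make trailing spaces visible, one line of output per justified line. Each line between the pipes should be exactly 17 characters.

Line 1: ['milk', 'wind', 'corn'] (min_width=14, slack=3)
Line 2: ['house', 'support', 'bee'] (min_width=17, slack=0)
Line 3: ['dust', 'soft'] (min_width=9, slack=8)
Line 4: ['security', 'golden'] (min_width=15, slack=2)
Line 5: ['water', 'this', 'two'] (min_width=14, slack=3)
Line 6: ['desert', 'spoon'] (min_width=12, slack=5)
Line 7: ['chemistry', 'cherry'] (min_width=16, slack=1)

Answer: |milk   wind  corn|
|house support bee|
|dust         soft|
|security   golden|
|water   this  two|
|desert      spoon|
|chemistry cherry |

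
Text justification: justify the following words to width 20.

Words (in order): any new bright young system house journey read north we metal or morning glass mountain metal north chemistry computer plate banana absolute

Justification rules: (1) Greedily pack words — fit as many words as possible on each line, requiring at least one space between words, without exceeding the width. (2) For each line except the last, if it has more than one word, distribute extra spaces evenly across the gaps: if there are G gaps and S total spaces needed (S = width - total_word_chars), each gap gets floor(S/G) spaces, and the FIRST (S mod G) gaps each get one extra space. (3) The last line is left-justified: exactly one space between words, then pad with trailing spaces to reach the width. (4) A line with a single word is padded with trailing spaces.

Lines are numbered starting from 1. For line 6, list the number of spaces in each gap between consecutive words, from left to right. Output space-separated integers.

Answer: 3

Derivation:
Line 1: ['any', 'new', 'bright', 'young'] (min_width=20, slack=0)
Line 2: ['system', 'house', 'journey'] (min_width=20, slack=0)
Line 3: ['read', 'north', 'we', 'metal'] (min_width=19, slack=1)
Line 4: ['or', 'morning', 'glass'] (min_width=16, slack=4)
Line 5: ['mountain', 'metal', 'north'] (min_width=20, slack=0)
Line 6: ['chemistry', 'computer'] (min_width=18, slack=2)
Line 7: ['plate', 'banana'] (min_width=12, slack=8)
Line 8: ['absolute'] (min_width=8, slack=12)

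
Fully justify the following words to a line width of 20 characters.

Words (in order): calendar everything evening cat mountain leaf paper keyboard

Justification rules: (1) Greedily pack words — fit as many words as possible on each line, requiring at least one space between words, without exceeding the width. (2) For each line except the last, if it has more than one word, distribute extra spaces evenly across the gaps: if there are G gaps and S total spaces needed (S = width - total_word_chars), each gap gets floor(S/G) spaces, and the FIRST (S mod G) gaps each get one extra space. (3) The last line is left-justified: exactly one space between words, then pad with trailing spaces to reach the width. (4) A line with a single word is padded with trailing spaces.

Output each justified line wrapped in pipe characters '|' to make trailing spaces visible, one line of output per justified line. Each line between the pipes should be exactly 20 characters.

Answer: |calendar  everything|
|evening cat mountain|
|leaf paper keyboard |

Derivation:
Line 1: ['calendar', 'everything'] (min_width=19, slack=1)
Line 2: ['evening', 'cat', 'mountain'] (min_width=20, slack=0)
Line 3: ['leaf', 'paper', 'keyboard'] (min_width=19, slack=1)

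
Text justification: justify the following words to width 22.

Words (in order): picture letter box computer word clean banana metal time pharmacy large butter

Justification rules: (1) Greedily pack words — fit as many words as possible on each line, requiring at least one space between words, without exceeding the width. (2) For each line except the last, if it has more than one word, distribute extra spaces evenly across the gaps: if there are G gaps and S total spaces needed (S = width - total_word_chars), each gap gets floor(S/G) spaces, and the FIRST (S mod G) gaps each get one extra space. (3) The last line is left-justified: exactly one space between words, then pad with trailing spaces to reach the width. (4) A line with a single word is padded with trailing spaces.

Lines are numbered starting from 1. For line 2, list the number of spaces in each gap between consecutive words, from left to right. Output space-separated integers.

Answer: 3 2

Derivation:
Line 1: ['picture', 'letter', 'box'] (min_width=18, slack=4)
Line 2: ['computer', 'word', 'clean'] (min_width=19, slack=3)
Line 3: ['banana', 'metal', 'time'] (min_width=17, slack=5)
Line 4: ['pharmacy', 'large', 'butter'] (min_width=21, slack=1)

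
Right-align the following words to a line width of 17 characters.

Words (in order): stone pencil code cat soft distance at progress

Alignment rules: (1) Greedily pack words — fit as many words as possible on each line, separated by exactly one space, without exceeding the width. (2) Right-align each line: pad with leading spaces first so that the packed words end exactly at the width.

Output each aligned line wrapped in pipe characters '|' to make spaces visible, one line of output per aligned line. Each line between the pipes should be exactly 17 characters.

Answer: |stone pencil code|
|cat soft distance|
|      at progress|

Derivation:
Line 1: ['stone', 'pencil', 'code'] (min_width=17, slack=0)
Line 2: ['cat', 'soft', 'distance'] (min_width=17, slack=0)
Line 3: ['at', 'progress'] (min_width=11, slack=6)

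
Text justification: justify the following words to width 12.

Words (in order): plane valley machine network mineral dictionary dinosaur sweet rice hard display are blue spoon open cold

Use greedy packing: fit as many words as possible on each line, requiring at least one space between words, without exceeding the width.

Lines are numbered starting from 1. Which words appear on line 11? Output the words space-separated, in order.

Answer: cold

Derivation:
Line 1: ['plane', 'valley'] (min_width=12, slack=0)
Line 2: ['machine'] (min_width=7, slack=5)
Line 3: ['network'] (min_width=7, slack=5)
Line 4: ['mineral'] (min_width=7, slack=5)
Line 5: ['dictionary'] (min_width=10, slack=2)
Line 6: ['dinosaur'] (min_width=8, slack=4)
Line 7: ['sweet', 'rice'] (min_width=10, slack=2)
Line 8: ['hard', 'display'] (min_width=12, slack=0)
Line 9: ['are', 'blue'] (min_width=8, slack=4)
Line 10: ['spoon', 'open'] (min_width=10, slack=2)
Line 11: ['cold'] (min_width=4, slack=8)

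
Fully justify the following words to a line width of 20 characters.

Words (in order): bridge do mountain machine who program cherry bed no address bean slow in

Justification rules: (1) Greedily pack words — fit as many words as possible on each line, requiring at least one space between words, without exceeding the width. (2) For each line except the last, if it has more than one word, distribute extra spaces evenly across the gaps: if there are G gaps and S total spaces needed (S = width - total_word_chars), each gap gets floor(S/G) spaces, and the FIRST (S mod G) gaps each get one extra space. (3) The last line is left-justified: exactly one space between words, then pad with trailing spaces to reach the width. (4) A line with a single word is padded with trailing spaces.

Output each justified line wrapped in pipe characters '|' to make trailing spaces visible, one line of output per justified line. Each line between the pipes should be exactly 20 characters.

Line 1: ['bridge', 'do', 'mountain'] (min_width=18, slack=2)
Line 2: ['machine', 'who', 'program'] (min_width=19, slack=1)
Line 3: ['cherry', 'bed', 'no'] (min_width=13, slack=7)
Line 4: ['address', 'bean', 'slow', 'in'] (min_width=20, slack=0)

Answer: |bridge  do  mountain|
|machine  who program|
|cherry     bed    no|
|address bean slow in|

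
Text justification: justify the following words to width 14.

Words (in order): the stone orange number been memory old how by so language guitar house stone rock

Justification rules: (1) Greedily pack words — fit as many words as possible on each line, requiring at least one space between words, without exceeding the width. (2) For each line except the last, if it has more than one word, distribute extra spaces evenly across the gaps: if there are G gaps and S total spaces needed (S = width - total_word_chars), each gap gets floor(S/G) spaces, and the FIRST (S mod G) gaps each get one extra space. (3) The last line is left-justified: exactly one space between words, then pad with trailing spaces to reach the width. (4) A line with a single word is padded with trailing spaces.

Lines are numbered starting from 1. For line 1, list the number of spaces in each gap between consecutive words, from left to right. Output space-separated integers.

Answer: 6

Derivation:
Line 1: ['the', 'stone'] (min_width=9, slack=5)
Line 2: ['orange', 'number'] (min_width=13, slack=1)
Line 3: ['been', 'memory'] (min_width=11, slack=3)
Line 4: ['old', 'how', 'by', 'so'] (min_width=13, slack=1)
Line 5: ['language'] (min_width=8, slack=6)
Line 6: ['guitar', 'house'] (min_width=12, slack=2)
Line 7: ['stone', 'rock'] (min_width=10, slack=4)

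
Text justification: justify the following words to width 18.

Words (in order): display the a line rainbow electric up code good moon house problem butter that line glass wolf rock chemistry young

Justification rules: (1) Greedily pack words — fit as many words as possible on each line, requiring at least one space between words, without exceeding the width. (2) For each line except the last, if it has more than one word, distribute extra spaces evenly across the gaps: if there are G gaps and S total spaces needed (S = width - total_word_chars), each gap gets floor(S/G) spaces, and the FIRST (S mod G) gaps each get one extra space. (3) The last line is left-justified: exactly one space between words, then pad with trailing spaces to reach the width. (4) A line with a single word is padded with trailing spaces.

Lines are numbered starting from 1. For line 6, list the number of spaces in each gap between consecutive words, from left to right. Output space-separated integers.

Line 1: ['display', 'the', 'a', 'line'] (min_width=18, slack=0)
Line 2: ['rainbow', 'electric'] (min_width=16, slack=2)
Line 3: ['up', 'code', 'good', 'moon'] (min_width=17, slack=1)
Line 4: ['house', 'problem'] (min_width=13, slack=5)
Line 5: ['butter', 'that', 'line'] (min_width=16, slack=2)
Line 6: ['glass', 'wolf', 'rock'] (min_width=15, slack=3)
Line 7: ['chemistry', 'young'] (min_width=15, slack=3)

Answer: 3 2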